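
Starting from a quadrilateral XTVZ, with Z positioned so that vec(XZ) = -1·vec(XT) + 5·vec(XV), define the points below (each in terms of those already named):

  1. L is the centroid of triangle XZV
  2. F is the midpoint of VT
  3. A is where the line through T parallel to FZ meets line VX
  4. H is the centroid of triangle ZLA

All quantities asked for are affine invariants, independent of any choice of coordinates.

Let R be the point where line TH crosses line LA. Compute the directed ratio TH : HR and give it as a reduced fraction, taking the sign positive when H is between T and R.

TH:HR = -23/5

Set X = (0, 0), T = (1, 0), V = (0, 1), Z = (-1, 5); any affine frame gives the same invariant.
1. L is the centroid of triangle XZV ⇒ L = (-1/3, 2)
2. F is the midpoint of VT ⇒ F = (1/2, 1/2)
3. A is where the line through T parallel to FZ meets line VX ⇒ A = (0, 3)
4. H is the centroid of triangle ZLA ⇒ H = (-4/9, 10/3)
line TH meets LA at R = (-3/23, 60/23)
H = T + t·(R−T) with t = 23/18, so TH:HR = 23/18:-5/18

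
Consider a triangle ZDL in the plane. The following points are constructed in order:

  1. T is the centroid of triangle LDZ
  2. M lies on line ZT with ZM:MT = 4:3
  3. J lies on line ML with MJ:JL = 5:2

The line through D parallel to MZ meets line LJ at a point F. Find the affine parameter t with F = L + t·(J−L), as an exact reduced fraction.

t = 7

Choose coordinates Z = (0, 0), D = (1, 0), L = (0, 1).
1. T is the centroid of triangle LDZ ⇒ T = (1/3, 1/3)
2. M lies on line ZT with ZM:MT = 4:3 ⇒ M = (4/21, 4/21)
3. J lies on line ML with MJ:JL = 5:2 ⇒ J = (8/147, 113/147)
through D parallel to MZ: direction (-4/21, -4/21); meets LJ at F = (8/21, -13/21)
F = L + t·(J−L) with t = 7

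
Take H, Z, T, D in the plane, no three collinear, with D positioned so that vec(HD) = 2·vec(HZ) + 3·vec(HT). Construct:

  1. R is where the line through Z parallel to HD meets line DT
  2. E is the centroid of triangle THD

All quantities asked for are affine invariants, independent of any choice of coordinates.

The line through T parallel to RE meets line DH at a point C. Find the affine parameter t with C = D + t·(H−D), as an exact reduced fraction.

t = -2/11

Set H = (0, 0), Z = (1, 0), T = (0, 1), D = (2, 3); any affine frame gives the same invariant.
1. R is where the line through Z parallel to HD meets line DT ⇒ R = (5, 6)
2. E is the centroid of triangle THD ⇒ E = (2/3, 4/3)
through T parallel to RE: direction (-13/3, -14/3); meets DH at C = (26/11, 39/11)
C = D + t·(H−D) with t = -2/11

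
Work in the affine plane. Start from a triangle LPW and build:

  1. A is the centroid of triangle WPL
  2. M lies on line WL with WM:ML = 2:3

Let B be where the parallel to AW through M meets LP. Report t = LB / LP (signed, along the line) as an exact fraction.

t = 3/10

Work in coordinates with L = (0, 0), P = (1, 0), W = (0, 1).
1. A is the centroid of triangle WPL ⇒ A = (1/3, 1/3)
2. M lies on line WL with WM:ML = 2:3 ⇒ M = (0, 3/5)
through M parallel to AW: direction (-1/3, 2/3); meets LP at B = (3/10, 0)
B = L + t·(P−L) with t = 3/10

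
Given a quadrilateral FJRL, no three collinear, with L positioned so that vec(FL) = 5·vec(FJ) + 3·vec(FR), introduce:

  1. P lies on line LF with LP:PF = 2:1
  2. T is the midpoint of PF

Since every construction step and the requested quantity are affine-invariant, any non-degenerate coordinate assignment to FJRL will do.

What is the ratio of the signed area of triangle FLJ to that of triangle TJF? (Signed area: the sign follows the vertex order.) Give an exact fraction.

[FLJ]:[TJF] = 6

Assign F = (0, 0), J = (1, 0), R = (0, 1), L = (5, 3) — the answer is frame-independent, so this choice is without loss of generality.
1. P lies on line LF with LP:PF = 2:1 ⇒ P = (5/3, 1)
2. T is the midpoint of PF ⇒ T = (5/6, 1/2)
2·[FLJ] = -3, 2·[TJF] = -1/2
[FLJ]:[TJF] = -3:-1/2 = 6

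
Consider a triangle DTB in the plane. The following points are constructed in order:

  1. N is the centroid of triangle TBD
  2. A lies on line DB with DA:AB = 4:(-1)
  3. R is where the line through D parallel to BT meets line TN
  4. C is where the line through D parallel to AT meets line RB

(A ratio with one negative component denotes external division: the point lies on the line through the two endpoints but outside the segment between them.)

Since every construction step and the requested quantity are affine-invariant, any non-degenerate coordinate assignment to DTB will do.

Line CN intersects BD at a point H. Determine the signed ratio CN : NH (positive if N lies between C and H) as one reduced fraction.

CN:NH = -13/4

Work in coordinates with D = (0, 0), T = (1, 0), B = (0, 1).
1. N is the centroid of triangle TBD ⇒ N = (1/3, 1/3)
2. A lies on line DB with DA:AB = 4:(-1) ⇒ A = (0, 4/3)
3. R is where the line through D parallel to BT meets line TN ⇒ R = (-1, 1)
4. C is where the line through D parallel to AT meets line RB ⇒ C = (-3/4, 1)
line CN meets BD at H = (0, 7/13)
N = C + t·(H−C) with t = 13/9, so CN:NH = 13/9:-4/9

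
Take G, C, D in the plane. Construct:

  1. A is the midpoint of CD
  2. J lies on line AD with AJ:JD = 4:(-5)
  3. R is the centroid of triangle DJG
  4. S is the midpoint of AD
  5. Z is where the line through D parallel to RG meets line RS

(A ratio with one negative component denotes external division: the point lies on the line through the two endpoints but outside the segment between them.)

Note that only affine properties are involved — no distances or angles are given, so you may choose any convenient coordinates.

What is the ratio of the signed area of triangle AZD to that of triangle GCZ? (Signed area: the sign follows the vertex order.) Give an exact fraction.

[AZD]:[GCZ] = 2/47

Set G = (0, 0), C = (1, 0), D = (0, 1); any affine frame gives the same invariant.
1. A is the midpoint of CD ⇒ A = (1/2, 1/2)
2. J lies on line AD with AJ:JD = 4:(-5) ⇒ J = (5/2, -3/2)
3. R is the centroid of triangle DJG ⇒ R = (5/6, -1/6)
4. S is the midpoint of AD ⇒ S = (1/4, 3/4)
5. Z is where the line through D parallel to RG meets line RS ⇒ Z = (5/48, 47/48)
2·[AZD] = 1/24, 2·[GCZ] = 47/48
[AZD]:[GCZ] = 1/24:47/48 = 2/47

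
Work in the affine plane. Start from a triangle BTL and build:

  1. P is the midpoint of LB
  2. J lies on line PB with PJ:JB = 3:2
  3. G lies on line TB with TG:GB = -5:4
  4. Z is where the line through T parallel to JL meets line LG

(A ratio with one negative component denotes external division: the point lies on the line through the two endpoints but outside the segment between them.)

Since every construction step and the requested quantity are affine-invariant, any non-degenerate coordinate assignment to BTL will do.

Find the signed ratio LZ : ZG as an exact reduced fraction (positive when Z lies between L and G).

LZ:ZG = -1/5

Set B = (0, 0), T = (1, 0), L = (0, 1); any affine frame gives the same invariant.
1. P is the midpoint of LB ⇒ P = (0, 1/2)
2. J lies on line PB with PJ:JB = 3:2 ⇒ J = (0, 1/5)
3. G lies on line TB with TG:GB = -5:4 ⇒ G = (-4, 0)
4. Z is where the line through T parallel to JL meets line LG ⇒ Z = (1, 5/4)
Z = L + t·(G−L) with t = -1/4, so LZ:ZG = t:(1−t) = -1/4:5/4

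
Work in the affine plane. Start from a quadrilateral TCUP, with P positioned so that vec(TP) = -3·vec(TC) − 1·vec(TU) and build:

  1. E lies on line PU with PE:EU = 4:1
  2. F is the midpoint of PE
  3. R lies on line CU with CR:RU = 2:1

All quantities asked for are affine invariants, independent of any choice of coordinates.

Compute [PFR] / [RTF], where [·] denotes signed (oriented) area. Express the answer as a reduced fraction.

[PFR]:[RTF] = 10/17

Assign T = (0, 0), C = (1, 0), U = (0, 1), P = (-3, -1) — the answer is frame-independent, so this choice is without loss of generality.
1. E lies on line PU with PE:EU = 4:1 ⇒ E = (-3/5, 3/5)
2. F is the midpoint of PE ⇒ F = (-9/5, -1/5)
3. R lies on line CU with CR:RU = 2:1 ⇒ R = (1/3, 2/3)
2·[PFR] = -2/3, 2·[RTF] = -17/15
[PFR]:[RTF] = -2/3:-17/15 = 10/17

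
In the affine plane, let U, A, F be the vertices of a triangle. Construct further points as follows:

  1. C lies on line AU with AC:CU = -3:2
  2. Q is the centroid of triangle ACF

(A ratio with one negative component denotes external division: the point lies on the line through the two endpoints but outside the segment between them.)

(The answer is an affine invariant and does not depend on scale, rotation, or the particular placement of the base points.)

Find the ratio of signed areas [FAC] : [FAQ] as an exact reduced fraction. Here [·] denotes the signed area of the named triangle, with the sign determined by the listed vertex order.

Assign U = (0, 0), A = (1, 0), F = (0, 1) — the answer is frame-independent, so this choice is without loss of generality.
1. C lies on line AU with AC:CU = -3:2 ⇒ C = (-2, 0)
2. Q is the centroid of triangle ACF ⇒ Q = (-1/3, 1/3)
2·[FAC] = -3, 2·[FAQ] = -1
[FAC]:[FAQ] = -3:-1 = 3

[FAC]:[FAQ] = 3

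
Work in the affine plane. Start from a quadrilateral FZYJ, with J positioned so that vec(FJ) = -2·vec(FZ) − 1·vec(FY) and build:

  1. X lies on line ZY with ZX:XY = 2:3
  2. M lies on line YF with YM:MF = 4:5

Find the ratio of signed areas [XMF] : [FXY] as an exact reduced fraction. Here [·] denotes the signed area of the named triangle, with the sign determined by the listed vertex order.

[XMF]:[FXY] = 5/9

Assign F = (0, 0), Z = (1, 0), Y = (0, 1), J = (-2, -1) — the answer is frame-independent, so this choice is without loss of generality.
1. X lies on line ZY with ZX:XY = 2:3 ⇒ X = (3/5, 2/5)
2. M lies on line YF with YM:MF = 4:5 ⇒ M = (0, 5/9)
2·[XMF] = 1/3, 2·[FXY] = 3/5
[XMF]:[FXY] = 1/3:3/5 = 5/9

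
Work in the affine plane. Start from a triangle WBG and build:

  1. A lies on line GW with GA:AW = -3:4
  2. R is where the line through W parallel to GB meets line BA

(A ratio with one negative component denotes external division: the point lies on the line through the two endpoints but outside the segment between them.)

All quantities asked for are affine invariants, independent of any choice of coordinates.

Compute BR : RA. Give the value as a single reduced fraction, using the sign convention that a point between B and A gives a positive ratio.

Assign W = (0, 0), B = (1, 0), G = (0, 1) — the answer is frame-independent, so this choice is without loss of generality.
1. A lies on line GW with GA:AW = -3:4 ⇒ A = (0, 4)
2. R is where the line through W parallel to GB meets line BA ⇒ R = (4/3, -4/3)
R = B + t·(A−B) with t = -1/3, so BR:RA = t:(1−t) = -1/3:4/3

BR:RA = -1/4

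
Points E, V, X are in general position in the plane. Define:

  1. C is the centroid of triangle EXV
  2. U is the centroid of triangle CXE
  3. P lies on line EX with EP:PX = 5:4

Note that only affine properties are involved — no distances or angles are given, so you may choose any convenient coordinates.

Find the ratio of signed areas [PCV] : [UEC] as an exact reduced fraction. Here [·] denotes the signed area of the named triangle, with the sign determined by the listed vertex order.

Choose coordinates E = (0, 0), V = (1, 0), X = (0, 1).
1. C is the centroid of triangle EXV ⇒ C = (1/3, 1/3)
2. U is the centroid of triangle CXE ⇒ U = (1/9, 4/9)
3. P lies on line EX with EP:PX = 5:4 ⇒ P = (0, 5/9)
2·[PCV] = 1/27, 2·[UEC] = 1/9
[PCV]:[UEC] = 1/27:1/9 = 1/3

[PCV]:[UEC] = 1/3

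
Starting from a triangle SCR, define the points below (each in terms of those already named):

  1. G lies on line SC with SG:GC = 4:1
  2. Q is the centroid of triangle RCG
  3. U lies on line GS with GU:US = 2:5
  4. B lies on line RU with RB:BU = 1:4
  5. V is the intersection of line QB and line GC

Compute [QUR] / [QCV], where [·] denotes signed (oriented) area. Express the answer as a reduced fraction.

Set S = (0, 0), C = (1, 0), R = (0, 1); any affine frame gives the same invariant.
1. G lies on line SC with SG:GC = 4:1 ⇒ G = (4/5, 0)
2. Q is the centroid of triangle RCG ⇒ Q = (3/5, 1/3)
3. U lies on line GS with GU:US = 2:5 ⇒ U = (4/7, 0)
4. B lies on line RU with RB:BU = 1:4 ⇒ B = (4/35, 4/5)
5. V is the intersection of line QB and line GC ⇒ V = (232/245, 0)
2·[QUR] = -23/105, 2·[QCV] = -13/735
[QUR]:[QCV] = -23/105:-13/735 = 161/13

[QUR]:[QCV] = 161/13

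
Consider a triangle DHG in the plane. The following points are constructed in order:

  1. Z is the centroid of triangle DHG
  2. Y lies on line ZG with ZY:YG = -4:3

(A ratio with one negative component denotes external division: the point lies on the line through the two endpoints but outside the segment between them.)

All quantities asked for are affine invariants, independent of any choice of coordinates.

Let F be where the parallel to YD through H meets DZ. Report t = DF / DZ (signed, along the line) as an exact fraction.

Assign D = (0, 0), H = (1, 0), G = (0, 1) — the answer is frame-independent, so this choice is without loss of generality.
1. Z is the centroid of triangle DHG ⇒ Z = (1/3, 1/3)
2. Y lies on line ZG with ZY:YG = -4:3 ⇒ Y = (-1, 3)
through H parallel to YD: direction (1, -3); meets DZ at F = (3/4, 3/4)
F = D + t·(Z−D) with t = 9/4

t = 9/4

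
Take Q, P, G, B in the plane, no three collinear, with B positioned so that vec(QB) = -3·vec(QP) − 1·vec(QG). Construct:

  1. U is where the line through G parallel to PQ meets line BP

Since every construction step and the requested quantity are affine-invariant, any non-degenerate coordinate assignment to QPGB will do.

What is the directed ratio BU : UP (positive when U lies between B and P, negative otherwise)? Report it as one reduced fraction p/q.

Set Q = (0, 0), P = (1, 0), G = (0, 1), B = (-3, -1); any affine frame gives the same invariant.
1. U is where the line through G parallel to PQ meets line BP ⇒ U = (5, 1)
U = B + t·(P−B) with t = 2, so BU:UP = t:(1−t) = 2:-1

BU:UP = -2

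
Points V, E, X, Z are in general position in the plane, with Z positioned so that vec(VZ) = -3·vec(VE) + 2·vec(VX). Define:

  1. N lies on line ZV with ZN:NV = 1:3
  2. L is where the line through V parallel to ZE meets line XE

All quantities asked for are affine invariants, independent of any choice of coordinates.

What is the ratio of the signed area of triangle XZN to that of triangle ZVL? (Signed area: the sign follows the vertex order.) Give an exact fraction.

[XZN]:[ZVL] = 3/4

Assign V = (0, 0), E = (1, 0), X = (0, 1), Z = (-3, 2) — the answer is frame-independent, so this choice is without loss of generality.
1. N lies on line ZV with ZN:NV = 1:3 ⇒ N = (-9/4, 3/2)
2. L is where the line through V parallel to ZE meets line XE ⇒ L = (2, -1)
2·[XZN] = 3/4, 2·[ZVL] = 1
[XZN]:[ZVL] = 3/4:1 = 3/4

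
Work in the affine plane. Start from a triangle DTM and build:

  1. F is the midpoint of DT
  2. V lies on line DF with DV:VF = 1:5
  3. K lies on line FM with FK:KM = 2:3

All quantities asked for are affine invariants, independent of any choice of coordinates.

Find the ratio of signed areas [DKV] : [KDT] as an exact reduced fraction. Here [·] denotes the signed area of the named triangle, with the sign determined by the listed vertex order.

[DKV]:[KDT] = -1/12

Set D = (0, 0), T = (1, 0), M = (0, 1); any affine frame gives the same invariant.
1. F is the midpoint of DT ⇒ F = (1/2, 0)
2. V lies on line DF with DV:VF = 1:5 ⇒ V = (1/12, 0)
3. K lies on line FM with FK:KM = 2:3 ⇒ K = (3/10, 2/5)
2·[DKV] = -1/30, 2·[KDT] = 2/5
[DKV]:[KDT] = -1/30:2/5 = -1/12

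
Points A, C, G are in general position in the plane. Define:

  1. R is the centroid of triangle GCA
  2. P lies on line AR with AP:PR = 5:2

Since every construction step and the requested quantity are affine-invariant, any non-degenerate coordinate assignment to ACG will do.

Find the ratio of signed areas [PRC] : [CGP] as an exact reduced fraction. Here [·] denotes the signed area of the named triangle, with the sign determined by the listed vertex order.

Work in coordinates with A = (0, 0), C = (1, 0), G = (0, 1).
1. R is the centroid of triangle GCA ⇒ R = (1/3, 1/3)
2. P lies on line AR with AP:PR = 5:2 ⇒ P = (5/21, 5/21)
2·[PRC] = -2/21, 2·[CGP] = 11/21
[PRC]:[CGP] = -2/21:11/21 = -2/11

[PRC]:[CGP] = -2/11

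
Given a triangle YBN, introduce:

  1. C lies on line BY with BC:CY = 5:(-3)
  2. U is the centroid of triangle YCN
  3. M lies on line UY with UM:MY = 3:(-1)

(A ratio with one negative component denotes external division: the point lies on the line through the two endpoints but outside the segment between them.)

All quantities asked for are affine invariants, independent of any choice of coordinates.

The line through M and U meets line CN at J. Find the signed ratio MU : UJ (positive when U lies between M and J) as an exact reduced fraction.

Assign Y = (0, 0), B = (1, 0), N = (0, 1) — the answer is frame-independent, so this choice is without loss of generality.
1. C lies on line BY with BC:CY = 5:(-3) ⇒ C = (-3/2, 0)
2. U is the centroid of triangle YCN ⇒ U = (-1/2, 1/3)
3. M lies on line UY with UM:MY = 3:(-1) ⇒ M = (1/4, -1/6)
line MU meets CN at J = (-3/4, 1/2)
U = M + t·(J−M) with t = 3/4, so MU:UJ = 3/4:1/4

MU:UJ = 3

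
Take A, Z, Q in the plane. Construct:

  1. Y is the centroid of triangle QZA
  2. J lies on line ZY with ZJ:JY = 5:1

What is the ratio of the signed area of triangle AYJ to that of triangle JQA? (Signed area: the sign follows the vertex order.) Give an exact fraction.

[AYJ]:[JQA] = -1/8

Choose coordinates A = (0, 0), Z = (1, 0), Q = (0, 1).
1. Y is the centroid of triangle QZA ⇒ Y = (1/3, 1/3)
2. J lies on line ZY with ZJ:JY = 5:1 ⇒ J = (4/9, 5/18)
2·[AYJ] = -1/18, 2·[JQA] = 4/9
[AYJ]:[JQA] = -1/18:4/9 = -1/8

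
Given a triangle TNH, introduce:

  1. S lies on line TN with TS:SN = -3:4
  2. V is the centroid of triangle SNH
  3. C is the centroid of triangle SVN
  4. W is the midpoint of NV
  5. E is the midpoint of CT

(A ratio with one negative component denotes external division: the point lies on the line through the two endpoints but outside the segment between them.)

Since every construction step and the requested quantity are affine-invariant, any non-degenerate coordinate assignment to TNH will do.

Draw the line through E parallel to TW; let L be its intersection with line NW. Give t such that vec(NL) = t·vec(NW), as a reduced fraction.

t = 3/2

Assign T = (0, 0), N = (1, 0), H = (0, 1) — the answer is frame-independent, so this choice is without loss of generality.
1. S lies on line TN with TS:SN = -3:4 ⇒ S = (-3, 0)
2. V is the centroid of triangle SNH ⇒ V = (-2/3, 1/3)
3. C is the centroid of triangle SVN ⇒ C = (-8/9, 1/9)
4. W is the midpoint of NV ⇒ W = (1/6, 1/6)
5. E is the midpoint of CT ⇒ E = (-4/9, 1/18)
through E parallel to TW: direction (1/6, 1/6); meets NW at L = (-1/4, 1/4)
L = N + t·(W−N) with t = 3/2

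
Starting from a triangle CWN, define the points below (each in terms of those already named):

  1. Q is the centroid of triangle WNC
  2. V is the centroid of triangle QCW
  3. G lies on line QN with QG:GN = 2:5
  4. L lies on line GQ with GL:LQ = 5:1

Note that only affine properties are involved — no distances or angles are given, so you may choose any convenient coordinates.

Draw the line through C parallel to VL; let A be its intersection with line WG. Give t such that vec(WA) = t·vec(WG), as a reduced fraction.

t = 2

Set C = (0, 0), W = (1, 0), N = (0, 1); any affine frame gives the same invariant.
1. Q is the centroid of triangle WNC ⇒ Q = (1/3, 1/3)
2. V is the centroid of triangle QCW ⇒ V = (4/9, 1/9)
3. G lies on line QN with QG:GN = 2:5 ⇒ G = (5/21, 11/21)
4. L lies on line GQ with GL:LQ = 5:1 ⇒ L = (20/63, 23/63)
through C parallel to VL: direction (-8/63, 16/63); meets WG at A = (-11/21, 22/21)
A = W + t·(G−W) with t = 2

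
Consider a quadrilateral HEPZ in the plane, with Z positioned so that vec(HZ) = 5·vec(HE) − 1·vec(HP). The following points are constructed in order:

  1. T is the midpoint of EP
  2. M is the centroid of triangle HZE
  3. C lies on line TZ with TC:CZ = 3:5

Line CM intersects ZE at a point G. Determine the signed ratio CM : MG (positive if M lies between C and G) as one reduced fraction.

CM:MG = -61/16

Work in coordinates with H = (0, 0), E = (1, 0), P = (0, 1), Z = (5, -1).
1. T is the midpoint of EP ⇒ T = (1/2, 1/2)
2. M is the centroid of triangle HZE ⇒ M = (2, -1/3)
3. C lies on line TZ with TC:CZ = 3:5 ⇒ C = (35/16, -1/16)
line CM meets ZE at G = (125/61, -16/61)
M = C + t·(G−C) with t = 61/45, so CM:MG = 61/45:-16/45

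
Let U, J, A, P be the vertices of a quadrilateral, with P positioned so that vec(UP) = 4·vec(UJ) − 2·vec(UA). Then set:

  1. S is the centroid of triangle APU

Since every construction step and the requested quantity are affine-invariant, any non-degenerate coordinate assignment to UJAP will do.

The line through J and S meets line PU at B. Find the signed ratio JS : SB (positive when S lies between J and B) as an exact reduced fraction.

JS:SB = 1/2

Choose coordinates U = (0, 0), J = (1, 0), A = (0, 1), P = (4, -2).
1. S is the centroid of triangle APU ⇒ S = (4/3, -1/3)
line JS meets PU at B = (2, -1)
S = J + t·(B−J) with t = 1/3, so JS:SB = 1/3:2/3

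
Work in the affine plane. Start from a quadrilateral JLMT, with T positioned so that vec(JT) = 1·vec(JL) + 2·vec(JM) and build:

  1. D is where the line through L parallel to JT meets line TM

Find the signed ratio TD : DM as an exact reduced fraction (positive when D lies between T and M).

Assign J = (0, 0), L = (1, 0), M = (0, 1), T = (1, 2) — the answer is frame-independent, so this choice is without loss of generality.
1. D is where the line through L parallel to JT meets line TM ⇒ D = (3, 4)
D = T + t·(M−T) with t = -2, so TD:DM = t:(1−t) = -2:3

TD:DM = -2/3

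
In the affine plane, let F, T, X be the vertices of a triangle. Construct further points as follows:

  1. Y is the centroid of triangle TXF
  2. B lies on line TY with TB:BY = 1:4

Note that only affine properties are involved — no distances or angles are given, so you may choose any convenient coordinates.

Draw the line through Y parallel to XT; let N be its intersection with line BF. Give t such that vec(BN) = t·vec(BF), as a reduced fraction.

t = 2/7

Assign F = (0, 0), T = (1, 0), X = (0, 1) — the answer is frame-independent, so this choice is without loss of generality.
1. Y is the centroid of triangle TXF ⇒ Y = (1/3, 1/3)
2. B lies on line TY with TB:BY = 1:4 ⇒ B = (13/15, 1/15)
through Y parallel to XT: direction (1, -1); meets BF at N = (13/21, 1/21)
N = B + t·(F−B) with t = 2/7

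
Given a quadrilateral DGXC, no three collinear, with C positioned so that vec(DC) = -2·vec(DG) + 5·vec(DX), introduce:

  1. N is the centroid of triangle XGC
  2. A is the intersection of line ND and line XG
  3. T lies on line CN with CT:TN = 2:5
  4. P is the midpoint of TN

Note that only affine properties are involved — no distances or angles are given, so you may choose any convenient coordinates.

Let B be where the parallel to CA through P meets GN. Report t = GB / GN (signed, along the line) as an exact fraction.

Work in coordinates with D = (0, 0), G = (1, 0), X = (0, 1), C = (-2, 5).
1. N is the centroid of triangle XGC ⇒ N = (-1/3, 2)
2. A is the intersection of line ND and line XG ⇒ A = (-1/5, 6/5)
3. T lies on line CN with CT:TN = 2:5 ⇒ T = (-32/21, 29/7)
4. P is the midpoint of TN ⇒ P = (-13/14, 43/14)
through P parallel to CA: direction (9/5, -19/5); meets GN at B = (-7/11, 27/11)
B = G + t·(N−G) with t = 27/22

t = 27/22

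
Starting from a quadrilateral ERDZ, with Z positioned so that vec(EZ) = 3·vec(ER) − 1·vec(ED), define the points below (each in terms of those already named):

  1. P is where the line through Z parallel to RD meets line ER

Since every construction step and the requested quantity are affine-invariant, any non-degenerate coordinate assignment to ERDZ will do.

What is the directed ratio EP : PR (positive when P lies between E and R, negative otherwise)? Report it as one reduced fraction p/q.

Choose coordinates E = (0, 0), R = (1, 0), D = (0, 1), Z = (3, -1).
1. P is where the line through Z parallel to RD meets line ER ⇒ P = (2, 0)
P = E + t·(R−E) with t = 2, so EP:PR = t:(1−t) = 2:-1

EP:PR = -2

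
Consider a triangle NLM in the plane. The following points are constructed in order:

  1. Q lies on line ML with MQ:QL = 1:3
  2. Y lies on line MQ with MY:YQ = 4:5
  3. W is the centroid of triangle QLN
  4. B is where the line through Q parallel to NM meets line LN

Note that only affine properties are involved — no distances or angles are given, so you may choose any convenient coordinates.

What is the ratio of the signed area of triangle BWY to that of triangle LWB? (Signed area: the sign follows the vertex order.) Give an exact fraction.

Assign N = (0, 0), L = (1, 0), M = (0, 1) — the answer is frame-independent, so this choice is without loss of generality.
1. Q lies on line ML with MQ:QL = 1:3 ⇒ Q = (1/4, 3/4)
2. Y lies on line MQ with MY:YQ = 4:5 ⇒ Y = (1/9, 8/9)
3. W is the centroid of triangle QLN ⇒ W = (5/12, 1/4)
4. B is where the line through Q parallel to NM meets line LN ⇒ B = (1/4, 0)
2·[BWY] = 79/432, 2·[LWB] = 3/16
[BWY]:[LWB] = 79/432:3/16 = 79/81

[BWY]:[LWB] = 79/81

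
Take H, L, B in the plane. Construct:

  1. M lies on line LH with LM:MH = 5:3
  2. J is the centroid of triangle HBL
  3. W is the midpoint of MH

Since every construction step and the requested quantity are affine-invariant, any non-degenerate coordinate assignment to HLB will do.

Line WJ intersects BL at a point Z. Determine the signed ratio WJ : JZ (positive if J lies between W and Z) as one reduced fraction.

Assign H = (0, 0), L = (1, 0), B = (0, 1) — the answer is frame-independent, so this choice is without loss of generality.
1. M lies on line LH with LM:MH = 5:3 ⇒ M = (3/8, 0)
2. J is the centroid of triangle HBL ⇒ J = (1/3, 1/3)
3. W is the midpoint of MH ⇒ W = (3/16, 0)
line WJ meets BL at Z = (10/23, 13/23)
J = W + t·(Z−W) with t = 23/39, so WJ:JZ = 23/39:16/39

WJ:JZ = 23/16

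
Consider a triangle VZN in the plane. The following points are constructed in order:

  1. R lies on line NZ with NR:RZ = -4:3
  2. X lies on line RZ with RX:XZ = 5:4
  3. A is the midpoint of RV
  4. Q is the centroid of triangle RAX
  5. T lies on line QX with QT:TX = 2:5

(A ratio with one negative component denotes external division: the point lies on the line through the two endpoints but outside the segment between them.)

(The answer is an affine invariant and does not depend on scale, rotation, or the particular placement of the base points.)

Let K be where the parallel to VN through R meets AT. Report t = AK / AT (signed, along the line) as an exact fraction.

t = 126/41

Set V = (0, 0), Z = (1, 0), N = (0, 1); any affine frame gives the same invariant.
1. R lies on line NZ with NR:RZ = -4:3 ⇒ R = (4, -3)
2. X lies on line RZ with RX:XZ = 5:4 ⇒ X = (7/3, -4/3)
3. A is the midpoint of RV ⇒ A = (2, -3/2)
4. Q is the centroid of triangle RAX ⇒ Q = (25/9, -35/18)
5. T lies on line QX with QT:TX = 2:5 ⇒ T = (167/63, -223/126)
through R parallel to VN: direction (0, 1); meets AT at K = (4, -191/82)
K = A + t·(T−A) with t = 126/41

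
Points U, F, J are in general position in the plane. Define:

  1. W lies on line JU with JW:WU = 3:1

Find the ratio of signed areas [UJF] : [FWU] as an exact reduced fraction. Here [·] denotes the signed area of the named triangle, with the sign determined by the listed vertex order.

Choose coordinates U = (0, 0), F = (1, 0), J = (0, 1).
1. W lies on line JU with JW:WU = 3:1 ⇒ W = (0, 1/4)
2·[UJF] = -1, 2·[FWU] = 1/4
[UJF]:[FWU] = -1:1/4 = -4

[UJF]:[FWU] = -4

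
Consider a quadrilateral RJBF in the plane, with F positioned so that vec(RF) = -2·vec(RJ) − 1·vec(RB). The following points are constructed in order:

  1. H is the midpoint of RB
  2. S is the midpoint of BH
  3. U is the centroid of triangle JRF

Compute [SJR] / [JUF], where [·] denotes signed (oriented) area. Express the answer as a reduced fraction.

[SJR]:[JUF] = -9/4

Choose coordinates R = (0, 0), J = (1, 0), B = (0, 1), F = (-2, -1).
1. H is the midpoint of RB ⇒ H = (0, 1/2)
2. S is the midpoint of BH ⇒ S = (0, 3/4)
3. U is the centroid of triangle JRF ⇒ U = (-1/3, -1/3)
2·[SJR] = -3/4, 2·[JUF] = 1/3
[SJR]:[JUF] = -3/4:1/3 = -9/4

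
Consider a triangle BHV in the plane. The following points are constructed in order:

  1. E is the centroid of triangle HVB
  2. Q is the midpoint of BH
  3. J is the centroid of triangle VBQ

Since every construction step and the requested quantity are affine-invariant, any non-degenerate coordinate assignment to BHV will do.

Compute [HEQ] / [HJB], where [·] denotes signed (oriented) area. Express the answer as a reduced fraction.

[HEQ]:[HJB] = 1/2

Work in coordinates with B = (0, 0), H = (1, 0), V = (0, 1).
1. E is the centroid of triangle HVB ⇒ E = (1/3, 1/3)
2. Q is the midpoint of BH ⇒ Q = (1/2, 0)
3. J is the centroid of triangle VBQ ⇒ J = (1/6, 1/3)
2·[HEQ] = 1/6, 2·[HJB] = 1/3
[HEQ]:[HJB] = 1/6:1/3 = 1/2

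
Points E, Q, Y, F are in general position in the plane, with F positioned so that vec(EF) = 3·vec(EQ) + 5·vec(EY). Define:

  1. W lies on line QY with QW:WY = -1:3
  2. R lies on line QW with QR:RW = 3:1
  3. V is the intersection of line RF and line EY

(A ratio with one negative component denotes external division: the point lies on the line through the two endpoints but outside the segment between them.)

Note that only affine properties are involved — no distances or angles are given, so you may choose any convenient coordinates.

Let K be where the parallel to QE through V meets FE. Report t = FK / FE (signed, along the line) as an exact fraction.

t = 129/65

Work in coordinates with E = (0, 0), Q = (1, 0), Y = (0, 1), F = (3, 5).
1. W lies on line QY with QW:WY = -1:3 ⇒ W = (3/2, -1/2)
2. R lies on line QW with QR:RW = 3:1 ⇒ R = (11/8, -3/8)
3. V is the intersection of line RF and line EY ⇒ V = (0, -64/13)
through V parallel to QE: direction (-1, 0); meets FE at K = (-192/65, -64/13)
K = F + t·(E−F) with t = 129/65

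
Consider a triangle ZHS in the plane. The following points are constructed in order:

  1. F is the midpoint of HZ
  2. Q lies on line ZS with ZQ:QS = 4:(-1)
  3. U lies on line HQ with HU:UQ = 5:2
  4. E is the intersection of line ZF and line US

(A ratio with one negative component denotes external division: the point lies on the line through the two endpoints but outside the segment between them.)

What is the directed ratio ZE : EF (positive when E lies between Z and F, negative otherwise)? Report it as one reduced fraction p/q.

ZE:EF = -12/11

Choose coordinates Z = (0, 0), H = (1, 0), S = (0, 1).
1. F is the midpoint of HZ ⇒ F = (1/2, 0)
2. Q lies on line ZS with ZQ:QS = 4:(-1) ⇒ Q = (0, 4/3)
3. U lies on line HQ with HU:UQ = 5:2 ⇒ U = (2/7, 20/21)
4. E is the intersection of line ZF and line US ⇒ E = (6, 0)
E = Z + t·(F−Z) with t = 12, so ZE:EF = t:(1−t) = 12:-11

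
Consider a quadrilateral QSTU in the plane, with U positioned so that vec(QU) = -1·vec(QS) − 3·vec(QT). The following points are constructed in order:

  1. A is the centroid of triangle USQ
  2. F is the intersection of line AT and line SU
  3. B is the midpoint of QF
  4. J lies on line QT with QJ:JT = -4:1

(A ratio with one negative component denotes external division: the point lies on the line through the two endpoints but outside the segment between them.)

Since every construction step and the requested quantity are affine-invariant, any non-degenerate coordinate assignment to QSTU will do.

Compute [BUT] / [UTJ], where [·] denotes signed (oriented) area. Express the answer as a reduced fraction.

Choose coordinates Q = (0, 0), S = (1, 0), T = (0, 1), U = (-1, -3).
1. A is the centroid of triangle USQ ⇒ A = (0, -1)
2. F is the intersection of line AT and line SU ⇒ F = (0, -3/2)
3. B is the midpoint of QF ⇒ B = (0, -3/4)
4. J lies on line QT with QJ:JT = -4:1 ⇒ J = (0, 4/3)
2·[BUT] = -7/4, 2·[UTJ] = 1/3
[BUT]:[UTJ] = -7/4:1/3 = -21/4

[BUT]:[UTJ] = -21/4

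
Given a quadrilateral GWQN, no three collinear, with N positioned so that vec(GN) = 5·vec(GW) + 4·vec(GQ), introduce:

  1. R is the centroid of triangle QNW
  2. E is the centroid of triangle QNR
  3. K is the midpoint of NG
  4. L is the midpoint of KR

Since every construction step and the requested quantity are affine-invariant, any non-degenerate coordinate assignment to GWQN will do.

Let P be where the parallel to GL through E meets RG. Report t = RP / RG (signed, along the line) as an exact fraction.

Assign G = (0, 0), W = (1, 0), Q = (0, 1), N = (5, 4) — the answer is frame-independent, so this choice is without loss of generality.
1. R is the centroid of triangle QNW ⇒ R = (2, 5/3)
2. E is the centroid of triangle QNR ⇒ E = (7/3, 20/9)
3. K is the midpoint of NG ⇒ K = (5/2, 2)
4. L is the midpoint of KR ⇒ L = (9/4, 11/6)
through E parallel to GL: direction (9/4, 11/6); meets RG at P = (52/3, 130/9)
P = R + t·(G−R) with t = -23/3

t = -23/3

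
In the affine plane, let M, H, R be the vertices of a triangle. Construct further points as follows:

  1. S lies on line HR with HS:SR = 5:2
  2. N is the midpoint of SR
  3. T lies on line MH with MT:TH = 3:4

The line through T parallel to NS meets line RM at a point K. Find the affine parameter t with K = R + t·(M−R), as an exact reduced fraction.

t = 4/7

Assign M = (0, 0), H = (1, 0), R = (0, 1) — the answer is frame-independent, so this choice is without loss of generality.
1. S lies on line HR with HS:SR = 5:2 ⇒ S = (2/7, 5/7)
2. N is the midpoint of SR ⇒ N = (1/7, 6/7)
3. T lies on line MH with MT:TH = 3:4 ⇒ T = (3/7, 0)
through T parallel to NS: direction (1/7, -1/7); meets RM at K = (0, 3/7)
K = R + t·(M−R) with t = 4/7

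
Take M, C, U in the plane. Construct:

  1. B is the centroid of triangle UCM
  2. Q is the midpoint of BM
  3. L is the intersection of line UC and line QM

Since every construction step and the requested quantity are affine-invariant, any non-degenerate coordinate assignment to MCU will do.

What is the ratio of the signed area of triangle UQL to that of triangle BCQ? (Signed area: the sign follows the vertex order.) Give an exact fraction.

Work in coordinates with M = (0, 0), C = (1, 0), U = (0, 1).
1. B is the centroid of triangle UCM ⇒ B = (1/3, 1/3)
2. Q is the midpoint of BM ⇒ Q = (1/6, 1/6)
3. L is the intersection of line UC and line QM ⇒ L = (1/2, 1/2)
2·[UQL] = 1/3, 2·[BCQ] = -1/6
[UQL]:[BCQ] = 1/3:-1/6 = -2

[UQL]:[BCQ] = -2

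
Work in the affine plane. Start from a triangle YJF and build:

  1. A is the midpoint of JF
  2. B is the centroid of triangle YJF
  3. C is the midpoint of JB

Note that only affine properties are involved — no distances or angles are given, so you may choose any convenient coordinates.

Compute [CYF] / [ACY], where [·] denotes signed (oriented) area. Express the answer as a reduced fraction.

Set Y = (0, 0), J = (1, 0), F = (0, 1); any affine frame gives the same invariant.
1. A is the midpoint of JF ⇒ A = (1/2, 1/2)
2. B is the centroid of triangle YJF ⇒ B = (1/3, 1/3)
3. C is the midpoint of JB ⇒ C = (2/3, 1/6)
2·[CYF] = -2/3, 2·[ACY] = -1/4
[CYF]:[ACY] = -2/3:-1/4 = 8/3

[CYF]:[ACY] = 8/3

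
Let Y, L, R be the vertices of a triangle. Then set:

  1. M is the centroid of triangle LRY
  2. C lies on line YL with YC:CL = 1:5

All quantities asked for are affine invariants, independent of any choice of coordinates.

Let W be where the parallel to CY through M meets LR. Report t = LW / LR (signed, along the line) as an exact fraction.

t = 1/3

Work in coordinates with Y = (0, 0), L = (1, 0), R = (0, 1).
1. M is the centroid of triangle LRY ⇒ M = (1/3, 1/3)
2. C lies on line YL with YC:CL = 1:5 ⇒ C = (1/6, 0)
through M parallel to CY: direction (-1/6, 0); meets LR at W = (2/3, 1/3)
W = L + t·(R−L) with t = 1/3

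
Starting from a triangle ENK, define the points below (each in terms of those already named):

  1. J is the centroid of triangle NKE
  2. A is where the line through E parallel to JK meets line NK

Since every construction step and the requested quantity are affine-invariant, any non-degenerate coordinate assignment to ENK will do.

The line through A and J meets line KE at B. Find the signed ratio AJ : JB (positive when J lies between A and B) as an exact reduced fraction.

Assign E = (0, 0), N = (1, 0), K = (0, 1) — the answer is frame-independent, so this choice is without loss of generality.
1. J is the centroid of triangle NKE ⇒ J = (1/3, 1/3)
2. A is where the line through E parallel to JK meets line NK ⇒ A = (-1, 2)
line AJ meets KE at B = (0, 3/4)
J = A + t·(B−A) with t = 4/3, so AJ:JB = 4/3:-1/3

AJ:JB = -4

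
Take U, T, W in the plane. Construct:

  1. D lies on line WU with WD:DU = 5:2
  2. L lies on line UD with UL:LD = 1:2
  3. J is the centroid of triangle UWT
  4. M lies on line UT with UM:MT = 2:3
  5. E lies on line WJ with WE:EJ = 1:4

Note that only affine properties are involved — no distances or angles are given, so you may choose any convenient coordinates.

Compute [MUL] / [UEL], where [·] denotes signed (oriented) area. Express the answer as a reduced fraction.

[MUL]:[UEL] = -6

Work in coordinates with U = (0, 0), T = (1, 0), W = (0, 1).
1. D lies on line WU with WD:DU = 5:2 ⇒ D = (0, 2/7)
2. L lies on line UD with UL:LD = 1:2 ⇒ L = (0, 2/21)
3. J is the centroid of triangle UWT ⇒ J = (1/3, 1/3)
4. M lies on line UT with UM:MT = 2:3 ⇒ M = (2/5, 0)
5. E lies on line WJ with WE:EJ = 1:4 ⇒ E = (1/15, 13/15)
2·[MUL] = -4/105, 2·[UEL] = 2/315
[MUL]:[UEL] = -4/105:2/315 = -6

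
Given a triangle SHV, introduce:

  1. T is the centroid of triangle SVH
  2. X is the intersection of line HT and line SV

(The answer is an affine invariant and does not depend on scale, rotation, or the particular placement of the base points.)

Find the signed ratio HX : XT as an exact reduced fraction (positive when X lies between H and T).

Assign S = (0, 0), H = (1, 0), V = (0, 1) — the answer is frame-independent, so this choice is without loss of generality.
1. T is the centroid of triangle SVH ⇒ T = (1/3, 1/3)
2. X is the intersection of line HT and line SV ⇒ X = (0, 1/2)
X = H + t·(T−H) with t = 3/2, so HX:XT = t:(1−t) = 3/2:-1/2

HX:XT = -3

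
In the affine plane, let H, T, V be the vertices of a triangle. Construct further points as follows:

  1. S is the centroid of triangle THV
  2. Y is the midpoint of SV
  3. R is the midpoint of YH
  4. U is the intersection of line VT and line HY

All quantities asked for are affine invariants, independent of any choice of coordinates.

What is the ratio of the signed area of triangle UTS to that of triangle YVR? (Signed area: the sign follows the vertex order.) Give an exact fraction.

Assign H = (0, 0), T = (1, 0), V = (0, 1) — the answer is frame-independent, so this choice is without loss of generality.
1. S is the centroid of triangle THV ⇒ S = (1/3, 1/3)
2. Y is the midpoint of SV ⇒ Y = (1/6, 2/3)
3. R is the midpoint of YH ⇒ R = (1/12, 1/3)
4. U is the intersection of line VT and line HY ⇒ U = (1/5, 4/5)
2·[UTS] = -4/15, 2·[YVR] = 1/12
[UTS]:[YVR] = -4/15:1/12 = -16/5

[UTS]:[YVR] = -16/5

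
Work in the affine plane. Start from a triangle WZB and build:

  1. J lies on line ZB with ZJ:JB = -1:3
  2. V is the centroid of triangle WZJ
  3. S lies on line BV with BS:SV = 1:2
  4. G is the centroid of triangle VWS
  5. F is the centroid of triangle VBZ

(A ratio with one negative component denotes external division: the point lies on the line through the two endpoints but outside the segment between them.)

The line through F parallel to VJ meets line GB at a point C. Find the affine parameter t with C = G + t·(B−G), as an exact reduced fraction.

t = 3/8

Choose coordinates W = (0, 0), Z = (1, 0), B = (0, 1).
1. J lies on line ZB with ZJ:JB = -1:3 ⇒ J = (3/2, -1/2)
2. V is the centroid of triangle WZJ ⇒ V = (5/6, -1/6)
3. S lies on line BV with BS:SV = 1:2 ⇒ S = (5/18, 11/18)
4. G is the centroid of triangle VWS ⇒ G = (10/27, 4/27)
5. F is the centroid of triangle VBZ ⇒ F = (11/18, 5/18)
through F parallel to VJ: direction (2/3, -1/3); meets GB at C = (25/108, 101/216)
C = G + t·(B−G) with t = 3/8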